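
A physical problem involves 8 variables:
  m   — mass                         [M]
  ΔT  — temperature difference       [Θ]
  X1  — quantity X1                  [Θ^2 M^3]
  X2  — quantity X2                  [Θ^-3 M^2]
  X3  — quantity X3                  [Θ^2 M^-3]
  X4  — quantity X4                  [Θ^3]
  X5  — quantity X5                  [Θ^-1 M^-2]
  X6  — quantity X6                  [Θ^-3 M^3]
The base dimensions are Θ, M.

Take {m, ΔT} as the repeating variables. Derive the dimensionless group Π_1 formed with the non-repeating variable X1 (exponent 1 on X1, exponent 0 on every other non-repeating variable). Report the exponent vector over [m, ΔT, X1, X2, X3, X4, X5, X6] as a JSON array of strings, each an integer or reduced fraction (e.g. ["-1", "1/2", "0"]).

["-3", "-2", "1", "0", "0", "0", "0", "0"]

Dimensional matrix (Θ×M by m×ΔT×X1×X2×X3×X4×X5×X6):
  Θ: [ 0  1  2 -3  2  3 -1 -3]
  M: [ 1  0  3  2 -3  0 -2  3]
RREF → pivots at {m,ΔT} ⇒ r = 2
Pivot set = {m,ΔT}, free = {X1,X2,X3,X4,X5,X6}
RREF:
  r0: [   1    0    3    2   -3    0   -2    3]
  r1: [   0    1    2   -3    2    3   -1   -3]
Fix exponent of X1 at 1, X2 at 0, X3 at 0, X4 at 0, X5 at 0, X6 at 0; solve each RREF row for its pivot's exponent:
  r0: exp(m) + (3)·1 = 0 ⇒ exp(m) = -3
  r1: exp(ΔT) + (2)·1 = 0 ⇒ exp(ΔT) = -2
Π_1 = m^-3 · ΔT^-2 · X1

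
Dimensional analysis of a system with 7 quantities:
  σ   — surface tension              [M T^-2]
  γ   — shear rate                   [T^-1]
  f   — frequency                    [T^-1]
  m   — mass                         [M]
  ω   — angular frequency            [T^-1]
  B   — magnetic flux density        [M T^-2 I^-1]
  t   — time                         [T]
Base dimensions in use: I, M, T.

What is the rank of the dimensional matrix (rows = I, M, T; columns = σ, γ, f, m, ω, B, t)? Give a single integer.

3

Write exponents as rows I,M,T / cols σ,γ,f,m,ω,B,t:
  I: [ 0  0  0  0  0 -1  0]
  M: [ 1  0  0  1  0  1  0]
  T: [-2 -1 -1  0 -1 -2  1]
RREF → pivots at {σ,γ,B} ⇒ r = 3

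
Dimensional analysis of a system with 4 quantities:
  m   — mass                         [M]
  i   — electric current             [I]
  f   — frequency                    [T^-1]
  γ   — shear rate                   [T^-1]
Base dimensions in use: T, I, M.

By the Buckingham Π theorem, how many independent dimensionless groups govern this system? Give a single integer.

1

Write exponents as rows T,I,M / cols m,i,f,γ:
  T: [ 0  0 -1 -1]
  I: [ 0  1  0  0]
  M: [ 1  0  0  0]
RREF → pivots at {m,i,f} ⇒ r = 3
n=4, r=3 ⇒ 1 dimensionless group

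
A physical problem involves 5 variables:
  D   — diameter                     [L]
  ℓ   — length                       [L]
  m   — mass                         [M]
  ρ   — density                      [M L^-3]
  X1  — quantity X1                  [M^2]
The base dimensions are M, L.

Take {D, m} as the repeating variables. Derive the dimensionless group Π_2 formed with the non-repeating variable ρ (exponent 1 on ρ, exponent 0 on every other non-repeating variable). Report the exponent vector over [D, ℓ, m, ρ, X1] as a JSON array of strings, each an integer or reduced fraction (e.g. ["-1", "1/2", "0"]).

["3", "0", "-1", "1", "0"]

Exponent matrix [M,L] × [D,ℓ,m,ρ,X1]:
  M: [ 0  0  1  1  2]
  L: [ 1  1  0 -3  0]
Echelon form has 2 nonzero rows (pivots: D,m)
Repeat: D,m; free: ℓ,ρ,X1
RREF:
  r0: [   1    1    0   -3    0]
  r1: [   0    0    1    1    2]
Fix exponent of ρ at 1, ℓ at 0, X1 at 0; solve each RREF row for its pivot's exponent:
  r0: exp(D) + (-3)·1 = 0 ⇒ exp(D) = 3
  r1: exp(m) + (1)·1 = 0 ⇒ exp(m) = -1
Π_2 = D^3 · m^-1 · ρ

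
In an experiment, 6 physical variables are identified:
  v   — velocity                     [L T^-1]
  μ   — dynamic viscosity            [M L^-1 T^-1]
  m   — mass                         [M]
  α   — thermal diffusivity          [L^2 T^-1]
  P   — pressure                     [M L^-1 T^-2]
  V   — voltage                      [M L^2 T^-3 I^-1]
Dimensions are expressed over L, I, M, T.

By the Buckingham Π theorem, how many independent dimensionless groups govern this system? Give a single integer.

2

Write exponents as rows L,I,M,T / cols v,μ,m,α,P,V:
  L: [ 1 -1  0  2 -1  2]
  I: [ 0  0  0  0  0 -1]
  M: [ 0  1  1  0  1  1]
  T: [-1 -1  0 -1 -2 -3]
RREF → pivots at {v,μ,m,V} ⇒ r = 4
6 vars − rank 4 = 2 Π groups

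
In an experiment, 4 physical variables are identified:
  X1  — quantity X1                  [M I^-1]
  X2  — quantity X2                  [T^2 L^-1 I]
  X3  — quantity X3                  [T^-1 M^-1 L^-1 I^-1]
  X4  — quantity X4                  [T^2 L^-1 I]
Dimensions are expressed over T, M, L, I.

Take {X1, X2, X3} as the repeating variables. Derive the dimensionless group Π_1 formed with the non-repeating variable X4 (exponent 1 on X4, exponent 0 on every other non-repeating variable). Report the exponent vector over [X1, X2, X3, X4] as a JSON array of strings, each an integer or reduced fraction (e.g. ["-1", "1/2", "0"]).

["0", "-1", "0", "1"]

Dimensional matrix (T×M×L×I by X1×X2×X3×X4):
  T: [ 0  2 -1  2]
  M: [ 1  0 -1  0]
  L: [ 0 -1 -1 -1]
  I: [-1  1 -1  1]
Row reduction gives pivot columns X1,X2,X3; rank = 3
Pivot set = {X1,X2,X3}, free = {X4}
RREF:
  r0: [   1    0    0    0]
  r1: [   0    1    0    1]
  r2: [   0    0    1    0]
  r3: [   0    0    0    0]
Fix exponent of X4 at 1; solve each RREF row for its pivot's exponent:
  r0: exp(X1) + (0)·1 = 0 ⇒ exp(X1) = 0
  r1: exp(X2) + (1)·1 = 0 ⇒ exp(X2) = -1
  r2: exp(X3) + (0)·1 = 0 ⇒ exp(X3) = 0
Π_1 = X2^-1 · X4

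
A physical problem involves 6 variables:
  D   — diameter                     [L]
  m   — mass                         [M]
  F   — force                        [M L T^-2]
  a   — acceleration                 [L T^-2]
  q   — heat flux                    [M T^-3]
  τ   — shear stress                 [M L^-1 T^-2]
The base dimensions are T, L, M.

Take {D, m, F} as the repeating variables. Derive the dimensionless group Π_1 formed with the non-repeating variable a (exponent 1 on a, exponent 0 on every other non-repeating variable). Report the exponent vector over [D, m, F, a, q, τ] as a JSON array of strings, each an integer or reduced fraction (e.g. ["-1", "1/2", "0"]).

["0", "1", "-1", "1", "0", "0"]

Dimensional matrix (T×L×M by D×m×F×a×q×τ):
  T: [ 0  0 -2 -2 -3 -2]
  L: [ 1  0  1  1  0 -1]
  M: [ 0  1  1  0  1  1]
Row reduction gives pivot columns D,m,F; rank = 3
Repeat: D,m,F; free: a,q,τ
RREF:
  r0: [   1    0    0    0 -3/2   -2]
  r1: [   0    1    0   -1 -1/2    0]
  r2: [   0    0    1    1  3/2    1]
Fix exponent of a at 1, q at 0, τ at 0; solve each RREF row for its pivot's exponent:
  r0: exp(D) + (0)·1 = 0 ⇒ exp(D) = 0
  r1: exp(m) + (-1)·1 = 0 ⇒ exp(m) = 1
  r2: exp(F) + (1)·1 = 0 ⇒ exp(F) = -1
Π_1 = m · F^-1 · a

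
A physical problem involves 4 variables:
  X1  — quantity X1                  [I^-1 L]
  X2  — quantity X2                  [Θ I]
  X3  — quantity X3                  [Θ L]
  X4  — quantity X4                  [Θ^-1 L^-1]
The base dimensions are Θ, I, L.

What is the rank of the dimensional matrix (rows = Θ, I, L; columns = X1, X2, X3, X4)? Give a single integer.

2

Dimensional matrix (Θ×I×L by X1×X2×X3×X4):
  Θ: [ 0  1  1 -1]
  I: [-1  1  0  0]
  L: [ 1  0  1 -1]
Echelon form has 2 nonzero rows (pivots: X1,X2)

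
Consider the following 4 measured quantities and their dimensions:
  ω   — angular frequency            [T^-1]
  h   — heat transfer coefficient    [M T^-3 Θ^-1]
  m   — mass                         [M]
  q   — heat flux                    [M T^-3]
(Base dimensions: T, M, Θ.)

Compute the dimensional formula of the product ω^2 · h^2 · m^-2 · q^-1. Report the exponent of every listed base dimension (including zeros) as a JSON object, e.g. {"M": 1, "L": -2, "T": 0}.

{"T": -5, "M": -1, "Θ": -2}

Exponent matrix [T,M,Θ] × [ω,h,m,q]:
  T: [-1 -3  0 -3]
  M: [ 0  1  1  1]
  Θ: [ 0 -1  0  0]
  [T]: (2)·-1+(2)·-3+(-2)·0+(-1)·-3 = -5
  [M]: (2)·0+(2)·1+(-2)·1+(-1)·1 = -1
  [Θ]: (2)·0+(2)·-1+(-2)·0+(-1)·0 = -2
⇒ T^-5 M^-1 Θ^-2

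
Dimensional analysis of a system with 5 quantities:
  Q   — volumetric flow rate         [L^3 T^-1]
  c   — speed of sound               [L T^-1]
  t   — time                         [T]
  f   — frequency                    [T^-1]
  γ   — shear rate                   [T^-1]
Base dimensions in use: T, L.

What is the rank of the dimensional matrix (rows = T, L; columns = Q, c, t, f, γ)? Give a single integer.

2

Exponent matrix [T,L] × [Q,c,t,f,γ]:
  T: [-1 -1  1 -1 -1]
  L: [ 3  1  0  0  0]
Echelon form has 2 nonzero rows (pivots: Q,c)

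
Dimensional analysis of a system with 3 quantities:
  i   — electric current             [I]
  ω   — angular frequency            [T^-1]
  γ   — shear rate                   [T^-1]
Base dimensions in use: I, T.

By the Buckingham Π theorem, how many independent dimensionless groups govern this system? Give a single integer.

Exponent matrix [I,T] × [i,ω,γ]:
  I: [ 1  0  0]
  T: [ 0 -1 -1]
Row reduction gives pivot columns i,ω; rank = 2
Π count = n − r = 3 − 2 = 1

1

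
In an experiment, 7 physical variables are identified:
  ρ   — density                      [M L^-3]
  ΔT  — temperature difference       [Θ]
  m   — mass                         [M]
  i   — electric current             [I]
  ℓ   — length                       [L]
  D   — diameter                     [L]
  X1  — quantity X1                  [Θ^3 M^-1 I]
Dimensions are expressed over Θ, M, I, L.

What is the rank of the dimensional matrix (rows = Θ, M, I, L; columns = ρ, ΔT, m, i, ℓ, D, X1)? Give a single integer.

Exponent matrix [Θ,M,I,L] × [ρ,ΔT,m,i,ℓ,D,X1]:
  Θ: [ 0  1  0  0  0  0  3]
  M: [ 1  0  1  0  0  0 -1]
  I: [ 0  0  0  1  0  0  1]
  L: [-3  0  0  0  1  1  0]
RREF → pivots at {ρ,ΔT,m,i} ⇒ r = 4

4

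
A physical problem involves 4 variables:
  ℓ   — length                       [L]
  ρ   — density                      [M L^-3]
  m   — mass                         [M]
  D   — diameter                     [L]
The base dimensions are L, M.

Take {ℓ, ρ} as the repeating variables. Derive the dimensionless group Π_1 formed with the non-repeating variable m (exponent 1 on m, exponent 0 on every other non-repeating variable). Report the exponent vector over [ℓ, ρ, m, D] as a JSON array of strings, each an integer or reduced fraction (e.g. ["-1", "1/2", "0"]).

Dimensional matrix (L×M by ℓ×ρ×m×D):
  L: [ 1 -3  0  1]
  M: [ 0  1  1  0]
Echelon form has 2 nonzero rows (pivots: ℓ,ρ)
Pivot set = {ℓ,ρ}, free = {m,D}
RREF:
  r0: [   1    0    3    1]
  r1: [   0    1    1    0]
Fix exponent of m at 1, D at 0; solve each RREF row for its pivot's exponent:
  r0: exp(ℓ) + (3)·1 = 0 ⇒ exp(ℓ) = -3
  r1: exp(ρ) + (1)·1 = 0 ⇒ exp(ρ) = -1
Π_1 = ℓ^-3 · ρ^-1 · m

["-3", "-1", "1", "0"]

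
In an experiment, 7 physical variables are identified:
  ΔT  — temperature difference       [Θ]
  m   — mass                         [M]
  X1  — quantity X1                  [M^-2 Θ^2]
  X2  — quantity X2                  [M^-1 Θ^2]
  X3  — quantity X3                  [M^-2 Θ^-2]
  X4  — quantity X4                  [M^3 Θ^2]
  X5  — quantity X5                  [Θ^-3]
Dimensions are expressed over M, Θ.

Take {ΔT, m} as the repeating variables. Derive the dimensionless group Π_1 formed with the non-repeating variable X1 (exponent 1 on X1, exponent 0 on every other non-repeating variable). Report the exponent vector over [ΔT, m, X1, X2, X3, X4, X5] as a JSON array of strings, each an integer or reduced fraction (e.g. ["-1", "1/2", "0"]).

Exponent matrix [M,Θ] × [ΔT,m,X1,X2,X3,X4,X5]:
  M: [ 0  1 -2 -1 -2  3  0]
  Θ: [ 1  0  2  2 -2  2 -3]
RREF → pivots at {ΔT,m} ⇒ r = 2
Repeat: ΔT,m; free: X1,X2,X3,X4,X5
RREF:
  r0: [   1    0    2    2   -2    2   -3]
  r1: [   0    1   -2   -1   -2    3    0]
Fix exponent of X1 at 1, X2 at 0, X3 at 0, X4 at 0, X5 at 0; solve each RREF row for its pivot's exponent:
  r0: exp(ΔT) + (2)·1 = 0 ⇒ exp(ΔT) = -2
  r1: exp(m) + (-2)·1 = 0 ⇒ exp(m) = 2
Π_1 = ΔT^-2 · m^2 · X1

["-2", "2", "1", "0", "0", "0", "0"]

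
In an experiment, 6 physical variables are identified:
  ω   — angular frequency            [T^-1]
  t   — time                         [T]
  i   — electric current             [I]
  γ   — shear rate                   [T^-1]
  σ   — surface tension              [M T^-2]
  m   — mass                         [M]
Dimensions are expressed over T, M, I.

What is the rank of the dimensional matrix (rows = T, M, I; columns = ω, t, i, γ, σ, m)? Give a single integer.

3

Dimensional matrix (T×M×I by ω×t×i×γ×σ×m):
  T: [-1  1  0 -1 -2  0]
  M: [ 0  0  0  0  1  1]
  I: [ 0  0  1  0  0  0]
Row reduction gives pivot columns ω,i,σ; rank = 3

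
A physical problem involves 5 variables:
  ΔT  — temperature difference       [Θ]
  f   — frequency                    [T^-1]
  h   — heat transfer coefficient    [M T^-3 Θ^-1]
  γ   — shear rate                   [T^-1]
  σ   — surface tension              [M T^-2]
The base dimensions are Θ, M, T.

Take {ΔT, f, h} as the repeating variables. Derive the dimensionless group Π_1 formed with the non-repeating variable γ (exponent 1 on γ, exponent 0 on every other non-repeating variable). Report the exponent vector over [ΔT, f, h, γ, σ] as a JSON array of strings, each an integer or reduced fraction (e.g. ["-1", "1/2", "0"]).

["0", "-1", "0", "1", "0"]

Dimensional matrix (Θ×M×T by ΔT×f×h×γ×σ):
  Θ: [ 1  0 -1  0  0]
  M: [ 0  0  1  0  1]
  T: [ 0 -1 -3 -1 -2]
Echelon form has 3 nonzero rows (pivots: ΔT,f,h)
Pivot set = {ΔT,f,h}, free = {γ,σ}
RREF:
  r0: [   1    0    0    0    1]
  r1: [   0    1    0    1   -1]
  r2: [   0    0    1    0    1]
Fix exponent of γ at 1, σ at 0; solve each RREF row for its pivot's exponent:
  r0: exp(ΔT) + (0)·1 = 0 ⇒ exp(ΔT) = 0
  r1: exp(f) + (1)·1 = 0 ⇒ exp(f) = -1
  r2: exp(h) + (0)·1 = 0 ⇒ exp(h) = 0
Π_1 = f^-1 · γ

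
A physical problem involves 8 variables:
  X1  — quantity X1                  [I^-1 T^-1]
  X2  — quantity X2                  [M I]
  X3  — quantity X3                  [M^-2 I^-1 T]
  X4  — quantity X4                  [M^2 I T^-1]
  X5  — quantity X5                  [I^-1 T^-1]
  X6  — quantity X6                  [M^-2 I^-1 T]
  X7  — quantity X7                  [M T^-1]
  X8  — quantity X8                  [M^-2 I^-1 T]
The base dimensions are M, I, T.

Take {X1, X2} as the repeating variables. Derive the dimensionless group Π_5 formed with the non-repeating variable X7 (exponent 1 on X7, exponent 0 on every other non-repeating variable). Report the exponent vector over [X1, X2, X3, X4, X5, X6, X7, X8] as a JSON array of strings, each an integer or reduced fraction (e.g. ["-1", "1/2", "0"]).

Exponent matrix [M,I,T] × [X1,X2,X3,X4,X5,X6,X7,X8]:
  M: [ 0  1 -2  2  0 -2  1 -2]
  I: [-1  1 -1  1 -1 -1  0 -1]
  T: [-1  0  1 -1 -1  1 -1  1]
Echelon form has 2 nonzero rows (pivots: X1,X2)
Repeat: X1,X2; free: X3,X4,X5,X6,X7,X8
RREF:
  r0: [   1    0   -1    1    1   -1    1   -1]
  r1: [   0    1   -2    2    0   -2    1   -2]
  r2: [   0    0    0    0    0    0    0    0]
Fix exponent of X7 at 1, X3 at 0, X4 at 0, X5 at 0, X6 at 0, X8 at 0; solve each RREF row for its pivot's exponent:
  r0: exp(X1) + (1)·1 = 0 ⇒ exp(X1) = -1
  r1: exp(X2) + (1)·1 = 0 ⇒ exp(X2) = -1
Π_5 = X1^-1 · X2^-1 · X7

["-1", "-1", "0", "0", "0", "0", "1", "0"]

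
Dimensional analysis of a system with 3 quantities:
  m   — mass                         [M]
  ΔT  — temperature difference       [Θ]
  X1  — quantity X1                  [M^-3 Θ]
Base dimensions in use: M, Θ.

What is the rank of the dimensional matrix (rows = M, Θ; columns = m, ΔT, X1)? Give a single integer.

Exponent matrix [M,Θ] × [m,ΔT,X1]:
  M: [ 1  0 -3]
  Θ: [ 0  1  1]
Echelon form has 2 nonzero rows (pivots: m,ΔT)

2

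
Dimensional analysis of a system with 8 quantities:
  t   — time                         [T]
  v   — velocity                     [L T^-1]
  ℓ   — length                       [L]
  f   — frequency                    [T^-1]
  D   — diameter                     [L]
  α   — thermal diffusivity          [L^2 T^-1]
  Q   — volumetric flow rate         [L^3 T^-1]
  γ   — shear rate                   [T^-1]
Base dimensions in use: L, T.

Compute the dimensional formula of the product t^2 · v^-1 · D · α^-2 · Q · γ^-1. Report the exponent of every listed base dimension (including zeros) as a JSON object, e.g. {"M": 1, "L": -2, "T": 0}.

{"L": -1, "T": 5}

Exponent matrix [L,T] × [t,v,ℓ,f,D,α,Q,γ]:
  L: [ 0  1  1  0  1  2  3  0]
  T: [ 1 -1  0 -1  0 -1 -1 -1]
  [L]: (2)·0+(-1)·1+(1)·1+(-2)·2+(1)·3+(-1)·0 = -1
  [T]: (2)·1+(-1)·-1+(1)·0+(-2)·-1+(1)·-1+(-1)·-1 = 5
⇒ L^-1 T^5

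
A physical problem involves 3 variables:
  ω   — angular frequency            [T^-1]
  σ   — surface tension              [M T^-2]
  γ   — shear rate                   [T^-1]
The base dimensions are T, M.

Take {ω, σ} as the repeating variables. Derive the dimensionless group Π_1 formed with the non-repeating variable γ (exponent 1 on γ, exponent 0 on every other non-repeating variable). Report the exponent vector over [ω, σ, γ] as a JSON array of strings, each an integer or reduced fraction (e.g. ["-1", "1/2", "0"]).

Exponent matrix [T,M] × [ω,σ,γ]:
  T: [-1 -2 -1]
  M: [ 0  1  0]
RREF → pivots at {ω,σ} ⇒ r = 2
Pivot set = {ω,σ}, free = {γ}
RREF:
  r0: [   1    0    1]
  r1: [   0    1    0]
Fix exponent of γ at 1; solve each RREF row for its pivot's exponent:
  r0: exp(ω) + (1)·1 = 0 ⇒ exp(ω) = -1
  r1: exp(σ) + (0)·1 = 0 ⇒ exp(σ) = 0
Π_1 = ω^-1 · γ

["-1", "0", "1"]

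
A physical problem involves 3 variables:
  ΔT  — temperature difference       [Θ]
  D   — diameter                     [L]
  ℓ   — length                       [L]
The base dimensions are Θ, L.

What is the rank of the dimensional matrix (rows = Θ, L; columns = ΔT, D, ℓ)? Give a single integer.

2

Dimensional matrix (Θ×L by ΔT×D×ℓ):
  Θ: [ 1  0  0]
  L: [ 0  1  1]
Echelon form has 2 nonzero rows (pivots: ΔT,D)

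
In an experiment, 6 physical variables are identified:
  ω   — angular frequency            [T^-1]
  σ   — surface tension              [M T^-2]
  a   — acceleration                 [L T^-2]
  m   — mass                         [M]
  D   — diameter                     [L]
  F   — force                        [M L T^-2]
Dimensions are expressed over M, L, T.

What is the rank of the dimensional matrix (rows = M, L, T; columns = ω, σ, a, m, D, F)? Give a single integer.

3

Dimensional matrix (M×L×T by ω×σ×a×m×D×F):
  M: [ 0  1  0  1  0  1]
  L: [ 0  0  1  0  1  1]
  T: [-1 -2 -2  0  0 -2]
RREF → pivots at {ω,σ,a} ⇒ r = 3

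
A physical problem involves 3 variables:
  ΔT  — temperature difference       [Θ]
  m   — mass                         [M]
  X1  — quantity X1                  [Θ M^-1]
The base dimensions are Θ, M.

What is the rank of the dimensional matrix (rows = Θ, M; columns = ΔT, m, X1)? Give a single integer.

Dimensional matrix (Θ×M by ΔT×m×X1):
  Θ: [ 1  0  1]
  M: [ 0  1 -1]
Row reduction gives pivot columns ΔT,m; rank = 2

2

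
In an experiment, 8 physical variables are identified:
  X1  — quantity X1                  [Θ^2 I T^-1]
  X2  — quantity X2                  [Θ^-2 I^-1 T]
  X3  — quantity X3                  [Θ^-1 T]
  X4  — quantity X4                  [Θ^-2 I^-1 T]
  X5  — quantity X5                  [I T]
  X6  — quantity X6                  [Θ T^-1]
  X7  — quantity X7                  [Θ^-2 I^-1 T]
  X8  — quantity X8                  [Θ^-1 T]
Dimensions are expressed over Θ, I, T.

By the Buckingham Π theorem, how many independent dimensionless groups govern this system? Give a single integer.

6

Exponent matrix [Θ,I,T] × [X1,X2,X3,X4,X5,X6,X7,X8]:
  Θ: [ 2 -2 -1 -2  0  1 -2 -1]
  I: [ 1 -1  0 -1  1  0 -1  0]
  T: [-1  1  1  1  1 -1  1  1]
Row reduction gives pivot columns X1,X3; rank = 2
8 vars − rank 2 = 6 Π groups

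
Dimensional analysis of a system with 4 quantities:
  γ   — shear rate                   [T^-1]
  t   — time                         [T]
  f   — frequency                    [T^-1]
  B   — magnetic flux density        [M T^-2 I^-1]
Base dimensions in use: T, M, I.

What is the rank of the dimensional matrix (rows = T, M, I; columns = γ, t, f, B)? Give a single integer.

2

Write exponents as rows T,M,I / cols γ,t,f,B:
  T: [-1  1 -1 -2]
  M: [ 0  0  0  1]
  I: [ 0  0  0 -1]
Row reduction gives pivot columns γ,B; rank = 2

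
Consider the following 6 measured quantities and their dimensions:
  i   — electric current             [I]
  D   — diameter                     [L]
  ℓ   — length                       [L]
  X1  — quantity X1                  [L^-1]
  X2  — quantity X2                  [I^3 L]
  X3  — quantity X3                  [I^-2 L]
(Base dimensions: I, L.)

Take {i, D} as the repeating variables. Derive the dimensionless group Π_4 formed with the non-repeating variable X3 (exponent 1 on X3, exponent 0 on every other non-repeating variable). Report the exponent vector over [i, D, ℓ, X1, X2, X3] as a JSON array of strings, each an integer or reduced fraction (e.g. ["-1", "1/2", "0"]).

Dimensional matrix (I×L by i×D×ℓ×X1×X2×X3):
  I: [ 1  0  0  0  3 -2]
  L: [ 0  1  1 -1  1  1]
Echelon form has 2 nonzero rows (pivots: i,D)
Repeat: i,D; free: ℓ,X1,X2,X3
RREF:
  r0: [   1    0    0    0    3   -2]
  r1: [   0    1    1   -1    1    1]
Fix exponent of X3 at 1, ℓ at 0, X1 at 0, X2 at 0; solve each RREF row for its pivot's exponent:
  r0: exp(i) + (-2)·1 = 0 ⇒ exp(i) = 2
  r1: exp(D) + (1)·1 = 0 ⇒ exp(D) = -1
Π_4 = i^2 · D^-1 · X3

["2", "-1", "0", "0", "0", "1"]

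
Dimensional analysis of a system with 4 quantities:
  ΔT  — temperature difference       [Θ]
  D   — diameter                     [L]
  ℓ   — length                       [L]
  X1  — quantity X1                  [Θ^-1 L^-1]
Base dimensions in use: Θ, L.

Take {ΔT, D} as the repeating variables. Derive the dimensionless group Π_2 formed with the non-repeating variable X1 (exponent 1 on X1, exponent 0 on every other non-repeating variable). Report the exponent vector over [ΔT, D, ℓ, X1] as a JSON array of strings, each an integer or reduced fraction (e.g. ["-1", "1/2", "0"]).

Dimensional matrix (Θ×L by ΔT×D×ℓ×X1):
  Θ: [ 1  0  0 -1]
  L: [ 0  1  1 -1]
Row reduction gives pivot columns ΔT,D; rank = 2
Repeat: ΔT,D; free: ℓ,X1
RREF:
  r0: [   1    0    0   -1]
  r1: [   0    1    1   -1]
Fix exponent of X1 at 1, ℓ at 0; solve each RREF row for its pivot's exponent:
  r0: exp(ΔT) + (-1)·1 = 0 ⇒ exp(ΔT) = 1
  r1: exp(D) + (-1)·1 = 0 ⇒ exp(D) = 1
Π_2 = ΔT · D · X1

["1", "1", "0", "1"]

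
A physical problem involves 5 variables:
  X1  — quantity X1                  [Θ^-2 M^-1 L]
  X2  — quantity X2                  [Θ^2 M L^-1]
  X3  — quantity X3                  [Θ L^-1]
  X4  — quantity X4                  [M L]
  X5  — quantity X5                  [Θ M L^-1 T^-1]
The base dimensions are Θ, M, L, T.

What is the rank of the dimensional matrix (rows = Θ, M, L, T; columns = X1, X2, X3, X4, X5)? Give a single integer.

3

Dimensional matrix (Θ×M×L×T by X1×X2×X3×X4×X5):
  Θ: [-2  2  1  0  1]
  M: [-1  1  0  1  1]
  L: [ 1 -1 -1  1 -1]
  T: [ 0  0  0  0 -1]
Row reduction gives pivot columns X1,X3,X5; rank = 3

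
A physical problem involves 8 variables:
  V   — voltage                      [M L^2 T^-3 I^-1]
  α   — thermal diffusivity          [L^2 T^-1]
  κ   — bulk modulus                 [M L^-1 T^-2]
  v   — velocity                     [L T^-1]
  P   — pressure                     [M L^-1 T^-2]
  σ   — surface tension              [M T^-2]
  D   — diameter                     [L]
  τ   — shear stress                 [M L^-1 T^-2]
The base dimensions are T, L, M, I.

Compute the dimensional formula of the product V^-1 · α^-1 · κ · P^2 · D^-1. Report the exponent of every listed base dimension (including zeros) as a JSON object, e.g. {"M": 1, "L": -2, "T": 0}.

Write exponents as rows T,L,M,I / cols V,α,κ,v,P,σ,D,τ:
  T: [-3 -1 -2 -1 -2 -2  0 -2]
  L: [ 2  2 -1  1 -1  0  1 -1]
  M: [ 1  0  1  0  1  1  0  1]
  I: [-1  0  0  0  0  0  0  0]
  [T]: (-1)·-3+(-1)·-1+(1)·-2+(2)·-2+(-1)·0 = -2
  [L]: (-1)·2+(-1)·2+(1)·-1+(2)·-1+(-1)·1 = -8
  [M]: (-1)·1+(-1)·0+(1)·1+(2)·1+(-1)·0 = 2
  [I]: (-1)·-1+(-1)·0+(1)·0+(2)·0+(-1)·0 = 1
⇒ T^-2 L^-8 M^2 I

{"T": -2, "L": -8, "M": 2, "I": 1}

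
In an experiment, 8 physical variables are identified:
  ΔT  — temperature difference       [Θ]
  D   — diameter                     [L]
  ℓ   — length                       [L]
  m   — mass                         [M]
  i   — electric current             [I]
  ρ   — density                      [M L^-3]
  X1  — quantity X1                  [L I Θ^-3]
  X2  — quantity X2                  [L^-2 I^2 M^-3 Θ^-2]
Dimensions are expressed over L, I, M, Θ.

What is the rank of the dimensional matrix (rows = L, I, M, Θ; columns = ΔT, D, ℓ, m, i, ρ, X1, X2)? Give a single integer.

4

Write exponents as rows L,I,M,Θ / cols ΔT,D,ℓ,m,i,ρ,X1,X2:
  L: [ 0  1  1  0  0 -3  1 -2]
  I: [ 0  0  0  0  1  0  1  2]
  M: [ 0  0  0  1  0  1  0 -3]
  Θ: [ 1  0  0  0  0  0 -3 -2]
Echelon form has 4 nonzero rows (pivots: ΔT,D,m,i)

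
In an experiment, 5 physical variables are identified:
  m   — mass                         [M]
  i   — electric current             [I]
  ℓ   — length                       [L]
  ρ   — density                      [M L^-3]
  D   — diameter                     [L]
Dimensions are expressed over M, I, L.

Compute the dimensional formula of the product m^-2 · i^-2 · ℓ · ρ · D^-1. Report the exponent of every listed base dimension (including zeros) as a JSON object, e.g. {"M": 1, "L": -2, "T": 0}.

{"M": -1, "I": -2, "L": -3}

Dimensional matrix (M×I×L by m×i×ℓ×ρ×D):
  M: [ 1  0  0  1  0]
  I: [ 0  1  0  0  0]
  L: [ 0  0  1 -3  1]
  [M]: (-2)·1+(-2)·0+(1)·0+(1)·1+(-1)·0 = -1
  [I]: (-2)·0+(-2)·1+(1)·0+(1)·0+(-1)·0 = -2
  [L]: (-2)·0+(-2)·0+(1)·1+(1)·-3+(-1)·1 = -3
⇒ M^-1 I^-2 L^-3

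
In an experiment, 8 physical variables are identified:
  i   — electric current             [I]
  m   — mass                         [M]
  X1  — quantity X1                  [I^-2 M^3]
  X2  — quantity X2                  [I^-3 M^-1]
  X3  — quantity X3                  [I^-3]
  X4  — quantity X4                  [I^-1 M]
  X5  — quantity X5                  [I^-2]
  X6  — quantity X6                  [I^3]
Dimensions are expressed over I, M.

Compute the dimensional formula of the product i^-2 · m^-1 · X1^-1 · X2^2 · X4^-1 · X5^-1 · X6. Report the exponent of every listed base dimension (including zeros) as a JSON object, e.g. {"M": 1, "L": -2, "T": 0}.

Dimensional matrix (I×M by i×m×X1×X2×X3×X4×X5×X6):
  I: [ 1  0 -2 -3 -3 -1 -2  3]
  M: [ 0  1  3 -1  0  1  0  0]
  [I]: (-2)·1+(-1)·0+(-1)·-2+(2)·-3+(-1)·-1+(-1)·-2+(1)·3 = 0
  [M]: (-2)·0+(-1)·1+(-1)·3+(2)·-1+(-1)·1+(-1)·0+(1)·0 = -7
⇒ M^-7

{"I": 0, "M": -7}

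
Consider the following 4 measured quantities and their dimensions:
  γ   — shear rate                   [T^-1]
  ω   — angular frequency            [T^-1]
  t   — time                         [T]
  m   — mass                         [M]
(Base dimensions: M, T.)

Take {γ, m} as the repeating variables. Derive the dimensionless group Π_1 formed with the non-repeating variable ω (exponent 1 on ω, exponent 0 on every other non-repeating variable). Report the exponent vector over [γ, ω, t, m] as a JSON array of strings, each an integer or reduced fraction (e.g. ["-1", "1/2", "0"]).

Exponent matrix [M,T] × [γ,ω,t,m]:
  M: [ 0  0  0  1]
  T: [-1 -1  1  0]
Echelon form has 2 nonzero rows (pivots: γ,m)
Repeat: γ,m; free: ω,t
RREF:
  r0: [   1    1   -1    0]
  r1: [   0    0    0    1]
Fix exponent of ω at 1, t at 0; solve each RREF row for its pivot's exponent:
  r0: exp(γ) + (1)·1 = 0 ⇒ exp(γ) = -1
  r1: exp(m) + (0)·1 = 0 ⇒ exp(m) = 0
Π_1 = γ^-1 · ω

["-1", "1", "0", "0"]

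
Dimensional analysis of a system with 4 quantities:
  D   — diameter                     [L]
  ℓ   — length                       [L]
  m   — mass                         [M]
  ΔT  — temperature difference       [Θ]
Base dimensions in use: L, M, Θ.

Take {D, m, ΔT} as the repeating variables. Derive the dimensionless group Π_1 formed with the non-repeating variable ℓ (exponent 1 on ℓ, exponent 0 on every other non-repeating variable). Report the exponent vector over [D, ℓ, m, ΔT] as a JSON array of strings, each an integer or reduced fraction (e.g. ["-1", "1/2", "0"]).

["-1", "1", "0", "0"]

Write exponents as rows L,M,Θ / cols D,ℓ,m,ΔT:
  L: [ 1  1  0  0]
  M: [ 0  0  1  0]
  Θ: [ 0  0  0  1]
RREF → pivots at {D,m,ΔT} ⇒ r = 3
Repeat: D,m,ΔT; free: ℓ
RREF:
  r0: [   1    1    0    0]
  r1: [   0    0    1    0]
  r2: [   0    0    0    1]
Fix exponent of ℓ at 1; solve each RREF row for its pivot's exponent:
  r0: exp(D) + (1)·1 = 0 ⇒ exp(D) = -1
  r1: exp(m) + (0)·1 = 0 ⇒ exp(m) = 0
  r2: exp(ΔT) + (0)·1 = 0 ⇒ exp(ΔT) = 0
Π_1 = D^-1 · ℓ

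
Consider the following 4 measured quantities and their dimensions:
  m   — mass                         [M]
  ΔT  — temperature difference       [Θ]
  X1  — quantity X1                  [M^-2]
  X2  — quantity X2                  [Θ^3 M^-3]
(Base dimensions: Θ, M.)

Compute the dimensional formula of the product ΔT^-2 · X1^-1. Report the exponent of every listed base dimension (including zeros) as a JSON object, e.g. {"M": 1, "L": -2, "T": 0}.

Write exponents as rows Θ,M / cols m,ΔT,X1,X2:
  Θ: [ 0  1  0  3]
  M: [ 1  0 -2 -3]
  [Θ]: (-2)·1+(-1)·0 = -2
  [M]: (-2)·0+(-1)·-2 = 2
⇒ Θ^-2 M^2

{"Θ": -2, "M": 2}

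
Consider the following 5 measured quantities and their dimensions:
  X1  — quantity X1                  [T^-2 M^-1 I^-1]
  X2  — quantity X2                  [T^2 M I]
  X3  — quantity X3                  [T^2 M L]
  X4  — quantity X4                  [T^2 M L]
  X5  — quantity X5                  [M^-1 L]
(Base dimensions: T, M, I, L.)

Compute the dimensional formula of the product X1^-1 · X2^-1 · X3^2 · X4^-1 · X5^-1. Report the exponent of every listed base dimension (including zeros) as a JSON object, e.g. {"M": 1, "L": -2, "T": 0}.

{"T": 2, "M": 2, "I": 0, "L": 0}

Dimensional matrix (T×M×I×L by X1×X2×X3×X4×X5):
  T: [-2  2  2  2  0]
  M: [-1  1  1  1 -1]
  I: [-1  1  0  0  0]
  L: [ 0  0  1  1  1]
  [T]: (-1)·-2+(-1)·2+(2)·2+(-1)·2+(-1)·0 = 2
  [M]: (-1)·-1+(-1)·1+(2)·1+(-1)·1+(-1)·-1 = 2
  [I]: (-1)·-1+(-1)·1+(2)·0+(-1)·0+(-1)·0 = 0
  [L]: (-1)·0+(-1)·0+(2)·1+(-1)·1+(-1)·1 = 0
⇒ T^2 M^2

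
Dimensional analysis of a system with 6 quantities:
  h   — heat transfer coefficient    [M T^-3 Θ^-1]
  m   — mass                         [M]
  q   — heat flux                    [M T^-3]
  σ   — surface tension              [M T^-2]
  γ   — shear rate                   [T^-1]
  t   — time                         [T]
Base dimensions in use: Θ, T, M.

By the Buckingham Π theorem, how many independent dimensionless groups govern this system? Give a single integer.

Exponent matrix [Θ,T,M] × [h,m,q,σ,γ,t]:
  Θ: [-1  0  0  0  0  0]
  T: [-3  0 -3 -2 -1  1]
  M: [ 1  1  1  1  0  0]
Echelon form has 3 nonzero rows (pivots: h,m,q)
n=6, r=3 ⇒ 3 dimensionless groups

3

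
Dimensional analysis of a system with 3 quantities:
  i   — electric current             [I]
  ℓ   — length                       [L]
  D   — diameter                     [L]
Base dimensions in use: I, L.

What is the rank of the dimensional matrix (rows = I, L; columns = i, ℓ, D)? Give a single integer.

Dimensional matrix (I×L by i×ℓ×D):
  I: [ 1  0  0]
  L: [ 0  1  1]
RREF → pivots at {i,ℓ} ⇒ r = 2

2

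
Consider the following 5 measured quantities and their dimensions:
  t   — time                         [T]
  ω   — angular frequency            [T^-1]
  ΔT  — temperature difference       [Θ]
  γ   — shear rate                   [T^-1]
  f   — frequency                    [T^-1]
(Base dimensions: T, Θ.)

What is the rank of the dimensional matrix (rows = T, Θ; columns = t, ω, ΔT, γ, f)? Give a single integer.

2

Exponent matrix [T,Θ] × [t,ω,ΔT,γ,f]:
  T: [ 1 -1  0 -1 -1]
  Θ: [ 0  0  1  0  0]
RREF → pivots at {t,ΔT} ⇒ r = 2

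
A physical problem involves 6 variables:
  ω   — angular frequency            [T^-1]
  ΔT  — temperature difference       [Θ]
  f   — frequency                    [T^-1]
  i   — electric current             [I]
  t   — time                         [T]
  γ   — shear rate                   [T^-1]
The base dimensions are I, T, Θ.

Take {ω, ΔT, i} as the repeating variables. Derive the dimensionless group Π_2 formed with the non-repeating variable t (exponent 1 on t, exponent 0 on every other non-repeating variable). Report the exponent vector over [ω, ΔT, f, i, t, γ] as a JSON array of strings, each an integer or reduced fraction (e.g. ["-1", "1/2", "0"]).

Exponent matrix [I,T,Θ] × [ω,ΔT,f,i,t,γ]:
  I: [ 0  0  0  1  0  0]
  T: [-1  0 -1  0  1 -1]
  Θ: [ 0  1  0  0  0  0]
Echelon form has 3 nonzero rows (pivots: ω,ΔT,i)
Repeat: ω,ΔT,i; free: f,t,γ
RREF:
  r0: [   1    0    1    0   -1    1]
  r1: [   0    1    0    0    0    0]
  r2: [   0    0    0    1    0    0]
Fix exponent of t at 1, f at 0, γ at 0; solve each RREF row for its pivot's exponent:
  r0: exp(ω) + (-1)·1 = 0 ⇒ exp(ω) = 1
  r1: exp(ΔT) + (0)·1 = 0 ⇒ exp(ΔT) = 0
  r2: exp(i) + (0)·1 = 0 ⇒ exp(i) = 0
Π_2 = ω · t

["1", "0", "0", "0", "1", "0"]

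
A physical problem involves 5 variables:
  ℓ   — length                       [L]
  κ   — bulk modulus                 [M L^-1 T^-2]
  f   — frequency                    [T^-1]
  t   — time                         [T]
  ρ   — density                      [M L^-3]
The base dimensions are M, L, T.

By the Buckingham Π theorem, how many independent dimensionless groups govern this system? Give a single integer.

2

Write exponents as rows M,L,T / cols ℓ,κ,f,t,ρ:
  M: [ 0  1  0  0  1]
  L: [ 1 -1  0  0 -3]
  T: [ 0 -2 -1  1  0]
RREF → pivots at {ℓ,κ,f} ⇒ r = 3
5 vars − rank 3 = 2 Π groups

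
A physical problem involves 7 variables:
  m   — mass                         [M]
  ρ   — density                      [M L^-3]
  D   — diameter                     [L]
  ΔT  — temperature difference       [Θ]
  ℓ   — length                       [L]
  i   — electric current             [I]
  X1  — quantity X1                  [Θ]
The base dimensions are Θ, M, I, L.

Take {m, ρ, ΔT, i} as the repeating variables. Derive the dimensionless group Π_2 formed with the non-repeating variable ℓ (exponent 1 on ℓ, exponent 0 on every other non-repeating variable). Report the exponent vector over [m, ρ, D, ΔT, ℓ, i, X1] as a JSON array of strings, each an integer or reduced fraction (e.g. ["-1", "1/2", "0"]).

["-1/3", "1/3", "0", "0", "1", "0", "0"]

Exponent matrix [Θ,M,I,L] × [m,ρ,D,ΔT,ℓ,i,X1]:
  Θ: [ 0  0  0  1  0  0  1]
  M: [ 1  1  0  0  0  0  0]
  I: [ 0  0  0  0  0  1  0]
  L: [ 0 -3  1  0  1  0  0]
RREF → pivots at {m,ρ,ΔT,i} ⇒ r = 4
Pivot set = {m,ρ,ΔT,i}, free = {D,ℓ,X1}
RREF:
  r0: [   1    0  1/3    0  1/3    0    0]
  r1: [   0    1 -1/3    0 -1/3    0    0]
  r2: [   0    0    0    1    0    0    1]
  r3: [   0    0    0    0    0    1    0]
Fix exponent of ℓ at 1, D at 0, X1 at 0; solve each RREF row for its pivot's exponent:
  r0: exp(m) + (1/3)·1 = 0 ⇒ exp(m) = -1/3
  r1: exp(ρ) + (-1/3)·1 = 0 ⇒ exp(ρ) = 1/3
  r2: exp(ΔT) + (0)·1 = 0 ⇒ exp(ΔT) = 0
  r3: exp(i) + (0)·1 = 0 ⇒ exp(i) = 0
Π_2 = m^(-1/3) · ρ^(1/3) · ℓ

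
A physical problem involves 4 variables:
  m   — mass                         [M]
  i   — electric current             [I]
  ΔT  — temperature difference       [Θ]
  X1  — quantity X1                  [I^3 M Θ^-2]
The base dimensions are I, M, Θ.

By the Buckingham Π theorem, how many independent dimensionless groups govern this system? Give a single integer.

1

Exponent matrix [I,M,Θ] × [m,i,ΔT,X1]:
  I: [ 0  1  0  3]
  M: [ 1  0  0  1]
  Θ: [ 0  0  1 -2]
RREF → pivots at {m,i,ΔT} ⇒ r = 3
Π count = n − r = 4 − 3 = 1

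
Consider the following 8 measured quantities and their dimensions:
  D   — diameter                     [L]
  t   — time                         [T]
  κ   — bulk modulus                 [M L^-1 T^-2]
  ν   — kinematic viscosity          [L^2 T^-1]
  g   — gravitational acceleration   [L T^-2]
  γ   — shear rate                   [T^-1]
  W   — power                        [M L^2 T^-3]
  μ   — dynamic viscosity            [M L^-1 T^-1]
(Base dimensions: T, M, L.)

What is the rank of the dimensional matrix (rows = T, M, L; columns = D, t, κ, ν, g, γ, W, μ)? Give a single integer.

3

Exponent matrix [T,M,L] × [D,t,κ,ν,g,γ,W,μ]:
  T: [ 0  1 -2 -1 -2 -1 -3 -1]
  M: [ 0  0  1  0  0  0  1  1]
  L: [ 1  0 -1  2  1  0  2 -1]
RREF → pivots at {D,t,κ} ⇒ r = 3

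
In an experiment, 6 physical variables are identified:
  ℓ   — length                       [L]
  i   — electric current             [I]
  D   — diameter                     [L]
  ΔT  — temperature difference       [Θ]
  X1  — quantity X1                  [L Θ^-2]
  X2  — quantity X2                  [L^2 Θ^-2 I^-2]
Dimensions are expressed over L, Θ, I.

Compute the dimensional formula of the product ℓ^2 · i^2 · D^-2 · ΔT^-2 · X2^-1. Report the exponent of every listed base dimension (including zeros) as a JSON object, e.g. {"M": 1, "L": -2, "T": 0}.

Dimensional matrix (L×Θ×I by ℓ×i×D×ΔT×X1×X2):
  L: [ 1  0  1  0  1  2]
  Θ: [ 0  0  0  1 -2 -2]
  I: [ 0  1  0  0  0 -2]
  [L]: (2)·1+(2)·0+(-2)·1+(-2)·0+(-1)·2 = -2
  [Θ]: (2)·0+(2)·0+(-2)·0+(-2)·1+(-1)·-2 = 0
  [I]: (2)·0+(2)·1+(-2)·0+(-2)·0+(-1)·-2 = 4
⇒ L^-2 I^4

{"L": -2, "Θ": 0, "I": 4}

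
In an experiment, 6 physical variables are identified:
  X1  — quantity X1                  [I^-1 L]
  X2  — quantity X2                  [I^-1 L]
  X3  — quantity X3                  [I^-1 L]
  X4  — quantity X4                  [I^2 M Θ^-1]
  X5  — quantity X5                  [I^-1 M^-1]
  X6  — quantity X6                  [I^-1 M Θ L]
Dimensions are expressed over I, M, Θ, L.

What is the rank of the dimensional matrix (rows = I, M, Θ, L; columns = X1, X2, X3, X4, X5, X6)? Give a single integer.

3

Dimensional matrix (I×M×Θ×L by X1×X2×X3×X4×X5×X6):
  I: [-1 -1 -1  2 -1 -1]
  M: [ 0  0  0  1 -1  1]
  Θ: [ 0  0  0 -1  0  1]
  L: [ 1  1  1  0  0  1]
RREF → pivots at {X1,X4,X5} ⇒ r = 3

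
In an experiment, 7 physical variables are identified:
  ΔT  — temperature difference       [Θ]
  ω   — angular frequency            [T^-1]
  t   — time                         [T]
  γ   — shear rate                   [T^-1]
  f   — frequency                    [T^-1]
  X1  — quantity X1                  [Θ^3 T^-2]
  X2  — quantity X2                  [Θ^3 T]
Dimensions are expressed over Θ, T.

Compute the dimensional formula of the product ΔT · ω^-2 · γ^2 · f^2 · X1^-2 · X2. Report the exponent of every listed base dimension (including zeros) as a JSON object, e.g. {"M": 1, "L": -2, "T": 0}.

Write exponents as rows Θ,T / cols ΔT,ω,t,γ,f,X1,X2:
  Θ: [ 1  0  0  0  0  3  3]
  T: [ 0 -1  1 -1 -1 -2  1]
  [Θ]: (1)·1+(-2)·0+(2)·0+(2)·0+(-2)·3+(1)·3 = -2
  [T]: (1)·0+(-2)·-1+(2)·-1+(2)·-1+(-2)·-2+(1)·1 = 3
⇒ Θ^-2 T^3

{"Θ": -2, "T": 3}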